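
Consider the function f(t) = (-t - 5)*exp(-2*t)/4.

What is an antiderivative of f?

f has the shape u'v + uv' for u = t/8 + 11/16 and v = exp(-2*t) — it is the derivative of the product u*v.
Check: d/dt[(2*t + 11)*exp(-2*t)/16] = (-t - 5)*exp(-2*t)/4 = f(t).

An antiderivative is F(t) = (2*t + 11)*exp(-2*t)/16.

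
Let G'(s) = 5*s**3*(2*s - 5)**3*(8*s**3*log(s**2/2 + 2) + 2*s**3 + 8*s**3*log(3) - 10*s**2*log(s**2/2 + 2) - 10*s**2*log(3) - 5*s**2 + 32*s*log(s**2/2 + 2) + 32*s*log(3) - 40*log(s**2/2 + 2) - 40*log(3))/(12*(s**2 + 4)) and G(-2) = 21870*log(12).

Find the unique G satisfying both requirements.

G'(s) has the shape u'v + uv' for u = 10*(-s**2 + 5*s/2)**4/3 and v = log(3*s**2/2 + 6) — it is the derivative of the product u*v.
A general antiderivative is 10*(-s**2 + 5*s/2)**4*log(3*s**2/2 + 6)/3 + C.
The condition gives C = 21870*log(12) - (21870*log(12)) = 0.
So G(s) = 5*s**4*(2*s - 5)**4*log(3*s**2/2 + 6)/24.
Check: d/ds[5*s**4*(2*s - 5)**4*log(3*s**2/2 + 6)/24] = (320*s**9*log(s**2/2 + 2) + 80*s**9 + 320*s**9*log(3) - 2800*s**8*log(s**2/2 + 2) - 2800*s**8*log(3) - 800*s**8 + 10280*s**7*log(s**2/2 + 2) + 3000*s**7 + 10280*s**7*log(3) - 23700*s**6*log(s**2/2 + 2) - 23700*s**6*log(3) - 5000*s**6 + 42250*s**5*log(s**2/2 + 2) + 3125*s**5 + 42250*s**5*log(3) - 50000*s**4*log(s**2/2 + 2) - 50000*s**4*log(3) + 25000*s**3*log(s**2/2 + 2) + 25000*s**3*log(3))/(12*s**2 + 48), which equals G'(s).

G(s) = 5*s**4*(2*s - 5)**4*log(3*s**2/2 + 6)/24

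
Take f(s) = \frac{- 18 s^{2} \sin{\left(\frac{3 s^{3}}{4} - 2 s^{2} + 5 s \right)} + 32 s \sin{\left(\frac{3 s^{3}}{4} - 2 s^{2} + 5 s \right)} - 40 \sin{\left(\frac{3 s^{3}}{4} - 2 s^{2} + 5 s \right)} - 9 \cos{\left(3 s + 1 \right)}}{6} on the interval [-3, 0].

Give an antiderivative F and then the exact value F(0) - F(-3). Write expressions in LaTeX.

Antiderivative: F(s) = \frac{- 3 \sin{\left(3 s + 1 \right)} + 8 \cos{\left(\frac{3 s^{3}}{4} - 2 s^{2} + 5 s \right)}}{6}; value = - \frac{\sin{\left(8 \right)}}{2} - \frac{\sin{\left(1 \right)}}{2} - \frac{4 \cos{\left(\frac{213}{4} \right)}}{3} + \frac{4}{3}

Whatever form F(s) takes, F'(s) = f(s) is non-negotiable.
F(s) = \frac{- 3 \sin{\left(3 s + 1 \right)} + 8 \cos{\left(\frac{3 s^{3}}{4} - 2 s^{2} + 5 s \right)}}{6} is an antiderivative of f.
Check: d/ds[\frac{- 3 \sin{\left(3 s + 1 \right)} + 8 \cos{\left(\frac{3 s^{3}}{4} - 2 s^{2} + 5 s \right)}}{6}] = - 3 s^{2} \sin{\left(\frac{3 s^{3}}{4} - 2 s^{2} + 5 s \right)} + \frac{16 s \sin{\left(\frac{3 s^{3}}{4} - 2 s^{2} + 5 s \right)}}{3} - \frac{20 \sin{\left(\frac{3 s^{3}}{4} - 2 s^{2} + 5 s \right)}}{3} - \frac{3 \cos{\left(3 s + 1 \right)}}{2}, which equals f(s).
F(0) = \frac{4}{3} - \frac{\sin{\left(1 \right)}}{2}; F(-3) = \frac{4 \cos{\left(\frac{213}{4} \right)}}{3} + \frac{\sin{\left(8 \right)}}{2}.
Integral = F(0) - F(-3) = - \frac{\sin{\left(8 \right)}}{2} - \frac{\sin{\left(1 \right)}}{2} - \frac{4 \cos{\left(\frac{213}{4} \right)}}{3} + \frac{4}{3}.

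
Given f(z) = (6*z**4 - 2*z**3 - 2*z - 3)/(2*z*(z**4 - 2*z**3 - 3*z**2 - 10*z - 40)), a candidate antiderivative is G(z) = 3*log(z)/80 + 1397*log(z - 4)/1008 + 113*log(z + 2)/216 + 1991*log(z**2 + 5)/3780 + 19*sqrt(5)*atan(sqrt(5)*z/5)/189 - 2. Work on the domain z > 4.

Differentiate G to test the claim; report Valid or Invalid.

d/dz[G] = (6*z**4 - 2*z**3 - 2*z - 3)/(2*z**5 - 4*z**4 - 6*z**3 - 20*z**2 - 80*z)
This equals f(z) exactly, so the claim holds.

Valid - the claim checks out under differentiation.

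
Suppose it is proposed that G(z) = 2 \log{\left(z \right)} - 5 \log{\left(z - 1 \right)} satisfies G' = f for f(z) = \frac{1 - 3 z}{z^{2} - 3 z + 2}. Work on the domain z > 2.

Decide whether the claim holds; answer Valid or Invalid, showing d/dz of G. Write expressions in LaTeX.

Invalid: d/dz[G] - f = \frac{3 z + 4}{z^{3} - 3 z^{2} + 2 z}, which is not 0.

d/dz[G] = \frac{- 3 z - 2}{z^{2} - z}
d/dz[G] - f(z) = \frac{3 z + 4}{z^{3} - 3 z^{2} + 2 z} != 0.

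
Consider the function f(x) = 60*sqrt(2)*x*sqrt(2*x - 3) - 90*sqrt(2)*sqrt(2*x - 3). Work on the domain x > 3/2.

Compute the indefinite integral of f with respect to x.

Integrate term by term and add the pieces.
Check: d/dx[3*(4*x - 6)**(5/2)/2] = 60*sqrt(2)*x*sqrt(2*x - 3) - 90*sqrt(2)*sqrt(2*x - 3) = f(x).

F(x) = 3*(4*x - 6)**(5/2)/2 + C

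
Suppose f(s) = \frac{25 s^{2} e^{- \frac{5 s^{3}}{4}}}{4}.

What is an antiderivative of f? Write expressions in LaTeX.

An antiderivative is F(s) = - \frac{5 e^{- \frac{5 s^{3}}{4}}}{3}.

The substitution u = - \frac{5 s^{3}}{4} works: f is exactly (dF/du)*(du/ds) for that inner function.
Check: d/ds[- \frac{5 e^{- \frac{5 s^{3}}{4}}}{3}] = \frac{25 s^{2} e^{- \frac{5 s^{3}}{4}}}{4} = f(s).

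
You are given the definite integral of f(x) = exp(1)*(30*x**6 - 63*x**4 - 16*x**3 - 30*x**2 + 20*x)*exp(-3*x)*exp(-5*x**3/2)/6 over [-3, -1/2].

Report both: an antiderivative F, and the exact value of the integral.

Recognize the product-rule pattern: f = u'v + uv' with u = -2*x**4/3 + 5*x**2/3, v = exp(-5*x**3/2 - 3*x + 1), so integration by parts undoes it.
F(x) = x**2*(5 - 2*x**2)*exp(-5*x**3/2 - 3*x + 1)/3 is an antiderivative of f.
Check: d/dx[x**2*(5 - 2*x**2)*exp(-5*x**3/2 - 3*x + 1)/3] = exp(1)*(30*x**6 - 63*x**4 - 16*x**3 - 30*x**2 + 20*x)*exp(-3*x)*exp(-5*x**3/2)/6 = f(x).
F(-1/2) = 3*exp(45/16)/8; F(-3) = -39*exp(155/2).
Integral = F(-1/2) - F(-3) = 3*exp(45/16)/8 + 39*exp(155/2).

Antiderivative: F(x) = x**2*(5 - 2*x**2)*exp(-5*x**3/2 - 3*x + 1)/3; value = 3*exp(45/16)/8 + 39*exp(155/2)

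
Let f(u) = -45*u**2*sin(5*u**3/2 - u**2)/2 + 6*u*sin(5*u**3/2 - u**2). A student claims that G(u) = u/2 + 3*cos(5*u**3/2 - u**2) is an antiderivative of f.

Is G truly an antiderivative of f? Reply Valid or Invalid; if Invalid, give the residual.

d/du[G] = -45*u**2*sin(5*u**3/2 - u**2)/2 + 6*u*sin(5*u**3/2 - u**2) + 1/2
d/du[G] - f(u) = 1/2 != 0.

Invalid: d/du[G] - f = 1/2, which is not 0.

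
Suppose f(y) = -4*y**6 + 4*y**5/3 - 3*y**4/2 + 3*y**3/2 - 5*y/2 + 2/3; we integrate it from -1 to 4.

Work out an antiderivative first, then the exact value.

Antiderivative: F(y) = -4*y**7/7 + 2*y**6/9 - 3*y**5/10 + 3*y**4/8 - 5*y**2/4 + 2*y/3; value = -1458265/168

The integrand splits into summands that can be handled one at a time.
F(y) = -4*y**7/7 + 2*y**6/9 - 3*y**5/10 + 3*y**4/8 - 5*y**2/4 + 2*y/3 is an antiderivative of f.
Check: d/dy[-4*y**7/7 + 2*y**6/9 - 3*y**5/10 + 3*y**4/8 - 5*y**2/4 + 2*y/3] = -4*y**6 + 4*y**5/3 - 3*y**4/2 + 3*y**3/2 - 5*y/2 + 2/3 = f(y).
F(4) = -2734388/315; F(-1) = -1129/2520.
Integral = F(4) - F(-1) = -1458265/168.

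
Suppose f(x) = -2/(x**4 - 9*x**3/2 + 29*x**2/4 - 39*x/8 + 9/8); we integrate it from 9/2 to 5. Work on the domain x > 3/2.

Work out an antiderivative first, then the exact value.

Antiderivative: F(x) = 12*log(x - 3/2) - 16*log(x - 1) + 4*log(x - 1/2) + 16/(4*x - 6); value = -20*log(4) - 12*log(3) - 4/21 + 4*log(9/2) + 28*log(7/2)

The denominator factors as (x - 1)*(2*x - 3)**2*(2*x - 1); partial fractions split f into directly integrable pieces: 8/(2*x - 1) + 24/(2*x - 3) - 16/(2*x - 3)**2 - 16/(x - 1).
F(x) = 12*log(x - 3/2) - 16*log(x - 1) + 4*log(x - 1/2) + 16/(4*x - 6) is an antiderivative of f.
Check: d/dx[12*log(x - 3/2) - 16*log(x - 1) + 4*log(x - 1/2) + 16/(4*x - 6)] = -16/(8*x**4 - 36*x**3 + 58*x**2 - 39*x + 9), which equals f(x).
F(5) = -16*log(4) + 8/7 + 4*log(9/2) + 12*log(7/2); F(9/2) = -16*log(7/2) + 4/3 + 4*log(4) + 12*log(3).
Integral = F(5) - F(9/2) = -20*log(4) - 12*log(3) - 4/21 + 4*log(9/2) + 28*log(7/2).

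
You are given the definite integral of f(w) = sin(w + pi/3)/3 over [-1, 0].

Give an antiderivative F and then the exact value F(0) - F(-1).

Antiderivative: F(w) = -cos(w + pi/3)/3; value = -1/6 + sin(pi/6 + 1)/3

Differentiate the proposed F(w) back; it has to land on f(w) exactly.
F(w) = -cos(w + pi/3)/3 is an antiderivative of f.
Check: d/dw[-cos(w + pi/3)/3] = sin(w + pi/3)/3 = f(w).
F(0) = -1/6; F(-1) = -sin(pi/6 + 1)/3.
Integral = F(0) - F(-1) = -1/6 + sin(pi/6 + 1)/3.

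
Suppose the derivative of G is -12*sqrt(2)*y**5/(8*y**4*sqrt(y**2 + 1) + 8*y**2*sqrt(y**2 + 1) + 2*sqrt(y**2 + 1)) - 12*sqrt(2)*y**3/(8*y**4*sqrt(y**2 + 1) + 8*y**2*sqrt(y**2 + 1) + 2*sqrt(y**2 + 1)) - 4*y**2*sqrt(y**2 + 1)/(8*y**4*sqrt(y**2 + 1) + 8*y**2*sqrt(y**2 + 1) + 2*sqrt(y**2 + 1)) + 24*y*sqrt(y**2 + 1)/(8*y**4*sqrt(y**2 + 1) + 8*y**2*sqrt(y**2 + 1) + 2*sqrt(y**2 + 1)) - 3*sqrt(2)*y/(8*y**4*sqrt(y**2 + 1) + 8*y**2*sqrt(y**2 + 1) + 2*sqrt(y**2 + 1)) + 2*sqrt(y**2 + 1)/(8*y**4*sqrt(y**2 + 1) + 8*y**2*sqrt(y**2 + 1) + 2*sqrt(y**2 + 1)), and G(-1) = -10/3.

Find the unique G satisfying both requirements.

Integrate term by term and add the pieces.
A general antiderivative is (y/2 - 3/2)/(y**2 + 1/2) - 3*sqrt(2*y**2 + 2)/2 + C.
The condition gives C = -10/3 - (-13/3) = 1.
So G(y) = (y/2 - 3/2)/(y**2 + 1/2) - 3*sqrt(2*y**2 + 2)/2 + 1.
Check: d/dy[(y/2 - 3/2)/(y**2 + 1/2) - 3*sqrt(2*y**2 + 2)/2 + 1] = (-12*sqrt(2)*y**5 - 12*sqrt(2)*y**3 - 4*y**2*sqrt(y**2 + 1) + 24*y*sqrt(y**2 + 1) - 3*sqrt(2)*y + 2*sqrt(y**2 + 1))/(8*y**4*sqrt(y**2 + 1) + 8*y**2*sqrt(y**2 + 1) + 2*sqrt(y**2 + 1)), which equals G'(y).

G(y) = (y/2 - 3/2)/(y**2 + 1/2) - 3*sqrt(2*y**2 + 2)/2 + 1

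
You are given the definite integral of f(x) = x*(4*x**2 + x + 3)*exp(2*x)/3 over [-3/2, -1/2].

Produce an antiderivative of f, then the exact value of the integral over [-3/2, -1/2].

Antiderivative: F(x) = (4*x**3 - 5*x**2 + 8*x - 4)*exp(2*x)/6; value = -13*exp(-1)/8 + 163*exp(-3)/24

Recognize the product-rule pattern: f = u'v + uv' with u = 2*x**3/3 - 5*x**2/6 + 4*x/3 - 2/3, v = exp(2*x), so integration by parts undoes it.
F(x) = (4*x**3 - 5*x**2 + 8*x - 4)*exp(2*x)/6 is an antiderivative of f.
Check: d/dx[(4*x**3 - 5*x**2 + 8*x - 4)*exp(2*x)/6] = 4*x**3*exp(2*x)/3 + x**2*exp(2*x)/3 + x*exp(2*x), which equals f(x).
F(-1/2) = -13*exp(-1)/8; F(-3/2) = -163*exp(-3)/24.
Integral = F(-1/2) - F(-3/2) = -13*exp(-1)/8 + 163*exp(-3)/24.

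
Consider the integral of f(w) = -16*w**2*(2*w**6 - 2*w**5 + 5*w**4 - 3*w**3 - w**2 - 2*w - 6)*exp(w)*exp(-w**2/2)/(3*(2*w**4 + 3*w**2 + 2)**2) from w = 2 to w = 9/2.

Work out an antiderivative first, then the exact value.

Any candidate F(w) must reproduce f(w) exactly when differentiated.
F(w) = 16*w**3*exp(w)*exp(-w**2/2)/(3*(2*w**4 + 3*w**2 + 2)) is an antiderivative of f.
Check: d/dw[16*w**3*exp(w)*exp(-w**2/2)/(3*(2*w**4 + 3*w**2 + 2))] = (-32*w**8*exp(w) + 32*w**7*exp(w) - 80*w**6*exp(w) + 48*w**5*exp(w) + 16*w**4*exp(w) + 32*w**3*exp(w) + 96*w**2*exp(w))/(12*w**8*exp(w**2/2) + 36*w**6*exp(w**2/2) + 51*w**4*exp(w**2/2) + 36*w**2*exp(w**2/2) + 12*exp(w**2/2)), which equals f(w).
F(9/2) = 3888*exp(-45/8)/7063; F(2) = 64/69.
Integral = F(9/2) - F(2) = -64/69 + 3888*exp(-45/8)/7063.

Antiderivative: F(w) = 16*w**3*exp(w)*exp(-w**2/2)/(3*(2*w**4 + 3*w**2 + 2)); value = -64/69 + 3888*exp(-45/8)/7063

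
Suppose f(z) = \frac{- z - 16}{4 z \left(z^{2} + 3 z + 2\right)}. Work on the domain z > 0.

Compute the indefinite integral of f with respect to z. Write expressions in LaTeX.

The denominator factors as 4 z \left(z + 1\right) \left(z + 2\right); partial fractions split f into directly integrable pieces: - \frac{7}{4 \left(z + 2\right)} + \frac{15}{4 \left(z + 1\right)} - \frac{2}{z}.
Check: d/dz[\frac{- 8 \log{\left(z \right)} + 15 \log{\left(z + 1 \right)} - 7 \log{\left(z + 2 \right)}}{4}] = \frac{- z - 16}{4 z^{3} + 12 z^{2} + 8 z}, which equals f(z).

F(z) = \frac{- 8 \log{\left(z \right)} + 15 \log{\left(z + 1 \right)} - 7 \log{\left(z + 2 \right)}}{4} + C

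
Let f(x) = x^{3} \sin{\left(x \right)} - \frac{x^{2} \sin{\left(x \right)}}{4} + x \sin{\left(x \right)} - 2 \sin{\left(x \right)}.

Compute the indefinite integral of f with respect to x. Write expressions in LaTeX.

The integrand splits into summands that can be handled one at a time.
Check: d/dx[- x^{3} \cos{\left(x \right)} + 3 x^{2} \sin{\left(x \right)} + \frac{x^{2} \cos{\left(x \right)}}{4} - \frac{x \sin{\left(x \right)}}{2} + 5 x \cos{\left(x \right)} - 5 \sin{\left(x \right)} + \frac{3 \cos{\left(x \right)}}{2}] = x^{3} \sin{\left(x \right)} - \frac{x^{2} \sin{\left(x \right)}}{4} + x \sin{\left(x \right)} - 2 \sin{\left(x \right)} = f(x).

F(x) = - x^{3} \cos{\left(x \right)} + 3 x^{2} \sin{\left(x \right)} + \frac{x^{2} \cos{\left(x \right)}}{4} - \frac{x \sin{\left(x \right)}}{2} + 5 x \cos{\left(x \right)} - 5 \sin{\left(x \right)} + \frac{3 \cos{\left(x \right)}}{2} + C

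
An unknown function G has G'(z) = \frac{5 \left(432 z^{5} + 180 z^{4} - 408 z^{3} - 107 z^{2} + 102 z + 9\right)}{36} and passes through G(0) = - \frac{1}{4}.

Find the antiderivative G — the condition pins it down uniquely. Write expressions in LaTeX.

G'(z) matches the chain-rule pattern g'(h)*h' with inner function h(z) = - 2 z^{2} - \frac{z}{3} + 1; substituting u = h(z) collapses the integral.
A general antiderivative is - \frac{5 \left(- 2 z^{2} - \frac{z}{3} + 1\right)^{3}}{4} + C.
The condition gives C = - \frac{1}{4} - (- \frac{5}{4}) = 1.
So G(z) = \frac{1080 z^{6} + 540 z^{5} - 1530 z^{4} - 535 z^{3} + 765 z^{2} + 135 z - 27}{108}.
Check: d/dz[\frac{1080 z^{6} + 540 z^{5} - 1530 z^{4} - 535 z^{3} + 765 z^{2} + 135 z - 27}{108}] = 60 z^{5} + 25 z^{4} - \frac{170 z^{3}}{3} - \frac{535 z^{2}}{36} + \frac{85 z}{6} + \frac{5}{4}, which equals G'(z).

G(z) = \frac{1080 z^{6} + 540 z^{5} - 1530 z^{4} - 535 z^{3} + 765 z^{2} + 135 z - 27}{108}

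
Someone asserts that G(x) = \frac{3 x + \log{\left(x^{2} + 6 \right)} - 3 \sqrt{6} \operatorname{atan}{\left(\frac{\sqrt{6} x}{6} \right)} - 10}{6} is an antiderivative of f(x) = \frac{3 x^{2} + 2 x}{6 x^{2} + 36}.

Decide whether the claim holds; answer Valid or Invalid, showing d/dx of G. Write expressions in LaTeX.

d/dx[G] = \frac{3 x^{2} + 2 x}{6 x^{2} + 36}
This equals f(x) exactly, so the claim holds.

Valid. The derivative of G reproduces f.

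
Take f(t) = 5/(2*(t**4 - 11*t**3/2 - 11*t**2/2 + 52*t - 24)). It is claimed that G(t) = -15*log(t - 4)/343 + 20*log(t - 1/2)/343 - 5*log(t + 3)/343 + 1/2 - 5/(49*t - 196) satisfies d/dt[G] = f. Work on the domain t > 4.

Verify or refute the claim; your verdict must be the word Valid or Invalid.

Valid - the claim checks out under differentiation.

d/dt[G] = 5/(2*t**4 - 11*t**3 - 11*t**2 + 104*t - 48)
This equals f(t) exactly, so the claim holds.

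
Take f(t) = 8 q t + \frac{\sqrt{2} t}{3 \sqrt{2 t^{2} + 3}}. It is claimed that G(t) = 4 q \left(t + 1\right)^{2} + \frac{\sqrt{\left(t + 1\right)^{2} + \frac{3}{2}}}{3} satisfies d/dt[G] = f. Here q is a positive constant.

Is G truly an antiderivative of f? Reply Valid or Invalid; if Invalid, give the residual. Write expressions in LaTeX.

Invalid: d/dt[G] - f = \frac{24 q \sqrt{2 t^{2} + 3} \sqrt{2 t^{2} + 4 t + 5} + \sqrt{2} t \sqrt{2 t^{2} + 3} - \sqrt{2} t \sqrt{2 t^{2} + 4 t + 5} + \sqrt{2} \sqrt{2 t^{2} + 3}}{3 \sqrt{2 t^{2} + 3} \sqrt{2 t^{2} + 4 t + 5}}, which is not 0.

d/dt[G] = \frac{24 q t \sqrt{2 t^{2} + 4 t + 5} + 24 q \sqrt{2 t^{2} + 4 t + 5} + \sqrt{2} t + \sqrt{2}}{3 \sqrt{2 t^{2} + 4 t + 5}}
d/dt[G] - f(t) = \frac{24 q \sqrt{2 t^{2} + 3} \sqrt{2 t^{2} + 4 t + 5} + \sqrt{2} t \sqrt{2 t^{2} + 3} - \sqrt{2} t \sqrt{2 t^{2} + 4 t + 5} + \sqrt{2} \sqrt{2 t^{2} + 3}}{3 \sqrt{2 t^{2} + 3} \sqrt{2 t^{2} + 4 t + 5}} != 0.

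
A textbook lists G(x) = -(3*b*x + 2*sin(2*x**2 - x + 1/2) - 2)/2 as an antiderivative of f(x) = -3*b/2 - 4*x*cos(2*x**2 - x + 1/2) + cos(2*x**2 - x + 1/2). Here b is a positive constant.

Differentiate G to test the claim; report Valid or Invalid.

d/dx[G] = -3*b/2 - 4*x*cos(2*x**2 - x + 1/2) + cos(2*x**2 - x + 1/2)
This equals f(x) exactly, so the claim holds.

Valid - the claim checks out under differentiation.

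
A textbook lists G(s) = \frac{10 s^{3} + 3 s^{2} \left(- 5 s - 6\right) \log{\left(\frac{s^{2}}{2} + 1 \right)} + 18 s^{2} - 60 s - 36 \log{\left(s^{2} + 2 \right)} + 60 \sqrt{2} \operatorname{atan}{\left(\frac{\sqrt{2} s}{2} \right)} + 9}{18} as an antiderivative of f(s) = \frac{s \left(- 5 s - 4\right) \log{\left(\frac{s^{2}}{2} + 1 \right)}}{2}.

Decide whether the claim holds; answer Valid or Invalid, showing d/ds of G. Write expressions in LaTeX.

Valid: G'(s) = f(s).

d/ds[G] = - \frac{5 s^{2} \log{\left(\frac{s^{2}}{2} + 1 \right)}}{2} - 2 s \log{\left(\frac{s^{2}}{2} + 1 \right)}
This equals f(s) exactly, so the claim holds.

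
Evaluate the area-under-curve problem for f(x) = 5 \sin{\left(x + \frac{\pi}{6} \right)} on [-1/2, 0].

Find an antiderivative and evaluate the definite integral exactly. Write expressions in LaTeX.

Antiderivative: F(x) = - 5 \cos{\left(x + \frac{\pi}{6} \right)}; value = - \frac{5 \sqrt{3}}{2} + 5 \sin{\left(\frac{1}{2} + \frac{\pi}{3} \right)}

Since d/dx undoes antidifferentiation here, F'(x) = f(x) is required of F(x).
F(x) = - 5 \cos{\left(x + \frac{\pi}{6} \right)} is an antiderivative of f.
Check: d/dx[- 5 \cos{\left(x + \frac{\pi}{6} \right)}] = 5 \sin{\left(x + \frac{\pi}{6} \right)} = f(x).
F(0) = - \frac{5 \sqrt{3}}{2}; F(-1/2) = - 5 \sin{\left(\frac{1}{2} + \frac{\pi}{3} \right)}.
Integral = F(0) - F(-1/2) = - \frac{5 \sqrt{3}}{2} + 5 \sin{\left(\frac{1}{2} + \frac{\pi}{3} \right)}.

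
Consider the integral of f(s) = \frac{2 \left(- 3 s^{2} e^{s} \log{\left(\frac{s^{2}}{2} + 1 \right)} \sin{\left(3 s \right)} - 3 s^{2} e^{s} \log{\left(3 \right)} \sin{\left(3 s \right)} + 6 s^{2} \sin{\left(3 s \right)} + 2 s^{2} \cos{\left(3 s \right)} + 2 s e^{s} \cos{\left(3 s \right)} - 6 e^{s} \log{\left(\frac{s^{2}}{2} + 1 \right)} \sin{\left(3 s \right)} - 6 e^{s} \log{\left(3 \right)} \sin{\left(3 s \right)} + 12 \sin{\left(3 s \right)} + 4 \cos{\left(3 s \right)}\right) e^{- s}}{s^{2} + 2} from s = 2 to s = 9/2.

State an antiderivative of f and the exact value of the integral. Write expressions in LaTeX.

Antiderivative: F(s) = \left(2 e^{s} \log{\left(\frac{s^{2}}{2} + 1 \right)} \cos{\left(3 s \right)} + 2 e^{s} \log{\left(3 \right)} \cos{\left(3 s \right)} - 4 \cos{\left(3 s \right)}\right) e^{- s}; value = - 2 \log{\left(9 \right)} \cos{\left(6 \right)} - \frac{4 \cos{\left(\frac{27}{2} \right)}}{e^{\frac{9}{2}}} + \frac{4 \cos{\left(6 \right)}}{e^{2}} + 2 \log{\left(\frac{267}{8} \right)} \cos{\left(\frac{27}{2} \right)}

f has the shape u'v + uv' for u = 2 \log{\left(\frac{3 s^{2}}{2} + 3 \right)} - 4 e^{- s} and v = \cos{\left(3 s \right)} — it is the derivative of the product u*v.
F(s) = \left(2 e^{s} \log{\left(\frac{s^{2}}{2} + 1 \right)} \cos{\left(3 s \right)} + 2 e^{s} \log{\left(3 \right)} \cos{\left(3 s \right)} - 4 \cos{\left(3 s \right)}\right) e^{- s} is an antiderivative of f.
Check: d/ds[\left(2 e^{s} \log{\left(\frac{s^{2}}{2} + 1 \right)} \cos{\left(3 s \right)} + 2 e^{s} \log{\left(3 \right)} \cos{\left(3 s \right)} - 4 \cos{\left(3 s \right)}\right) e^{- s}] = \frac{- 6 s^{2} e^{s} \log{\left(\frac{s^{2}}{2} + 1 \right)} \sin{\left(3 s \right)} - 6 s^{2} e^{s} \log{\left(3 \right)} \sin{\left(3 s \right)} + 12 s^{2} \sin{\left(3 s \right)} + 4 s^{2} \cos{\left(3 s \right)} + 4 s e^{s} \cos{\left(3 s \right)} - 12 e^{s} \log{\left(\frac{s^{2}}{2} + 1 \right)} \sin{\left(3 s \right)} - 12 e^{s} \log{\left(3 \right)} \sin{\left(3 s \right)} + 24 \sin{\left(3 s \right)} + 8 \cos{\left(3 s \right)}}{s^{2} e^{s} + 2 e^{s}}, which equals f(s).
F(9/2) = - \frac{4 \cos{\left(\frac{27}{2} \right)}}{e^{\frac{9}{2}}} + 2 \log{\left(3 \right)} \cos{\left(\frac{27}{2} \right)} + 2 \log{\left(\frac{89}{8} \right)} \cos{\left(\frac{27}{2} \right)}; F(2) = - \frac{4 \cos{\left(6 \right)}}{e^{2}} + 4 \log{\left(3 \right)} \cos{\left(6 \right)}.
Integral = F(9/2) - F(2) = - 2 \log{\left(9 \right)} \cos{\left(6 \right)} - \frac{4 \cos{\left(\frac{27}{2} \right)}}{e^{\frac{9}{2}}} + \frac{4 \cos{\left(6 \right)}}{e^{2}} + 2 \log{\left(\frac{267}{8} \right)} \cos{\left(\frac{27}{2} \right)}.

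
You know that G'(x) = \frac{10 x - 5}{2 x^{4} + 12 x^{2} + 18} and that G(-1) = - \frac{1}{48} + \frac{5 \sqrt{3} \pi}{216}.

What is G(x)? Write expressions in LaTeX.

Recover the given G'(x) by differentiating a candidate G(x); any mismatch rules it out.
A general antiderivative is \frac{- 5 x - 30}{12 x^{2} + 36} - \frac{5 \sqrt{3} \operatorname{atan}{\left(\frac{\sqrt{3} x}{3} \right)}}{36} + C.
The condition gives C = - \frac{1}{48} + \frac{5 \sqrt{3} \pi}{216} - (- \frac{25}{48} + \frac{5 \sqrt{3} \pi}{216}) = \frac{1}{2}.
So G(x) = - \frac{5 x}{12 x^{2} + 36} - \frac{5 \sqrt{3} \operatorname{atan}{\left(\frac{\sqrt{3} x}{3} \right)}}{36} + \frac{1}{2} - \frac{30}{12 x^{2} + 36}.
Check: d/dx[- \frac{5 x}{12 x^{2} + 36} - \frac{5 \sqrt{3} \operatorname{atan}{\left(\frac{\sqrt{3} x}{3} \right)}}{36} + \frac{1}{2} - \frac{30}{12 x^{2} + 36}] = \frac{10 x - 5}{2 x^{4} + 12 x^{2} + 18} = G'(x).

G(x) = - \frac{5 x}{12 x^{2} + 36} - \frac{5 \sqrt{3} \operatorname{atan}{\left(\frac{\sqrt{3} x}{3} \right)}}{36} + \frac{1}{2} - \frac{30}{12 x^{2} + 36}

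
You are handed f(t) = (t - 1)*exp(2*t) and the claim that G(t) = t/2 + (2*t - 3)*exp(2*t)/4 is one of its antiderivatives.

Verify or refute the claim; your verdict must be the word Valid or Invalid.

Invalid: d/dt[G] - f = 1/2, which is not 0.

d/dt[G] = t*exp(2*t) - exp(2*t) + 1/2
d/dt[G] - f(t) = 1/2 != 0.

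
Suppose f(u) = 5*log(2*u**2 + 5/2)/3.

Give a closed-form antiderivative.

Since d/du undoes antidifferentiation here, F'(u) = f(u) is required of F(u).
Check: d/du[5*(u*log(2*u**2 + 5/2) - 2*u + sqrt(5)*atan(2*sqrt(5)*u/5))/3] = 5*log(2*u**2 + 5/2)/3 = f(u).

An antiderivative is F(u) = 5*(u*log(2*u**2 + 5/2) - 2*u + sqrt(5)*atan(2*sqrt(5)*u/5))/3.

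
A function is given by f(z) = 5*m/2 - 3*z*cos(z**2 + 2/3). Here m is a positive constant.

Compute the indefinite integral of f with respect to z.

For F(z) to be correct the identity F'(z) - f(z) = 0 must hold.
Check: d/dz[(5*m*z - 3*sin(z**2 + 2/3))/2] = 5*m/2 - 3*z*cos(z**2 + 2/3) = f(z).

F(z) = (5*m*z - 3*sin(z**2 + 2/3))/2 + C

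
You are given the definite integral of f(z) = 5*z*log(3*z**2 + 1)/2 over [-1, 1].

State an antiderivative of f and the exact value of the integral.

A candidate is checked by its d/dz: the result must match f(z).
F(z) = 5*(3*z**2*log(3*z**2 + 1) - 3*z**2 + log(3*z**2 + 1))/12 is an antiderivative of f.
Check: d/dz[5*(3*z**2*log(3*z**2 + 1) - 3*z**2 + log(3*z**2 + 1))/12] = 5*z*log(3*z**2 + 1)/2 = f(z).
F(1) = -5/4 + 5*log(4)/3; F(-1) = -5/4 + 5*log(4)/3.
Integral = F(1) - F(-1) = 0.

Antiderivative: F(z) = 5*(3*z**2*log(3*z**2 + 1) - 3*z**2 + log(3*z**2 + 1))/12; value = 0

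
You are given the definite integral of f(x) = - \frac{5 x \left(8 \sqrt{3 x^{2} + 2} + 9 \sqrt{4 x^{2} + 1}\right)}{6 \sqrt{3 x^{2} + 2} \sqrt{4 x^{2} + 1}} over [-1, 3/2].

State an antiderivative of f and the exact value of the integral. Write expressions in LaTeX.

Antiderivative: F(x) = \frac{5 \left(- 3 \sqrt{3 x^{2} + 2} - 2 \sqrt{4 x^{2} + 1}\right)}{6}; value = - \frac{5 \sqrt{35}}{4} - \frac{5 \sqrt{10}}{3} + \frac{25 \sqrt{5}}{6}

An antiderivative F(x) passes only if d/dx[F] lands on f(x) exactly.
F(x) = \frac{5 \left(- 3 \sqrt{3 x^{2} + 2} - 2 \sqrt{4 x^{2} + 1}\right)}{6} is an antiderivative of f.
Check: d/dx[\frac{5 \left(- 3 \sqrt{3 x^{2} + 2} - 2 \sqrt{4 x^{2} + 1}\right)}{6}] = \frac{- 40 x \sqrt{3 x^{2} + 2} - 45 x \sqrt{4 x^{2} + 1}}{6 \sqrt{3 x^{2} + 2} \sqrt{4 x^{2} + 1}}, which equals f(x).
F(3/2) = - \frac{5 \sqrt{35}}{4} - \frac{5 \sqrt{10}}{3}; F(-1) = - \frac{25 \sqrt{5}}{6}.
Integral = F(3/2) - F(-1) = - \frac{5 \sqrt{35}}{4} - \frac{5 \sqrt{10}}{3} + \frac{25 \sqrt{5}}{6}.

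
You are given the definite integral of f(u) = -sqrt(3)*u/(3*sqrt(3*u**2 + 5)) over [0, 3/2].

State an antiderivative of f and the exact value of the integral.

Antiderivative: F(u) = -sqrt(3)*sqrt(3*u**2 + 5)/9; value = -sqrt(141)/18 + sqrt(15)/9

f matches the chain-rule pattern g'(h)*h' with inner function h(u) = u**2 + 5/3; substituting w = h(u) collapses the integral.
F(u) = -sqrt(3)*sqrt(3*u**2 + 5)/9 is an antiderivative of f.
Check: d/du[-sqrt(3)*sqrt(3*u**2 + 5)/9] = -sqrt(3)*u/(3*sqrt(3*u**2 + 5)) = f(u).
F(3/2) = -sqrt(141)/18; F(0) = -sqrt(15)/9.
Integral = F(3/2) - F(0) = -sqrt(141)/18 + sqrt(15)/9.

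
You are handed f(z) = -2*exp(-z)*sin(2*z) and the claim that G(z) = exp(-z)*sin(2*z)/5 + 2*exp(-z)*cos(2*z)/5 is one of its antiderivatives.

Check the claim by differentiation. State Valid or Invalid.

d/dz[G] = -exp(-z)*sin(2*z)
d/dz[G] - f(z) = exp(-z)*sin(2*z) != 0.

Invalid: d/dz[G] - f = exp(-z)*sin(2*z), which is not 0.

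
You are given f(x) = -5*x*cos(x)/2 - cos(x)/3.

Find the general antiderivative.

F(x) = -5*x*sin(x)/2 - sin(x)/3 - 5*cos(x)/2 + C

Integrate term by term and add the pieces.
Check: d/dx[-5*x*sin(x)/2 - sin(x)/3 - 5*cos(x)/2] = -5*x*cos(x)/2 - cos(x)/3 = f(x).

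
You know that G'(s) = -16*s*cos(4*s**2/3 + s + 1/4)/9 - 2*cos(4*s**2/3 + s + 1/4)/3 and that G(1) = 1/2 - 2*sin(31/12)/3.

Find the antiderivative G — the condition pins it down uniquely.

The substitution u = 4*s**2/3 + s + 1/4 works: G'(s) is exactly (dG/du)*(du/ds) for that inner function.
A general antiderivative is -2*sin(4*s**2/3 + s + 1/4)/3 + C.
The condition gives C = 1/2 - 2*sin(31/12)/3 - (-2*sin(31/12)/3) = 1/2.
So G(s) = 1/2 - 2*sin(4*s**2/3 + s + 1/4)/3.
Check: d/ds[1/2 - 2*sin(4*s**2/3 + s + 1/4)/3] = -16*s*cos(4*s**2/3 + s + 1/4)/9 - 2*cos(4*s**2/3 + s + 1/4)/3 = G'(s).

G(s) = 1/2 - 2*sin(4*s**2/3 + s + 1/4)/3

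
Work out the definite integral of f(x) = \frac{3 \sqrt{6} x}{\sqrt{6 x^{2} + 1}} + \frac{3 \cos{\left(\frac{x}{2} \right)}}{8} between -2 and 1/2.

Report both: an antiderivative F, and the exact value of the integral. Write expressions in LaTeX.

Antiderivative: F(x) = \frac{\sqrt{3} \left(6 \sqrt{2} \sqrt{6 x^{2} + 1} + 3 \sqrt{3} \sin{\left(\frac{x}{2} \right)}\right)}{12}; value = - \frac{5 \sqrt{6}}{2} + \frac{3 \sin{\left(\frac{1}{4} \right)}}{4} + \frac{3 \sin{\left(1 \right)}}{4} + \frac{\sqrt{15}}{2}

The integrand splits into summands that can be handled one at a time.
F(x) = \frac{\sqrt{3} \left(6 \sqrt{2} \sqrt{6 x^{2} + 1} + 3 \sqrt{3} \sin{\left(\frac{x}{2} \right)}\right)}{12} is an antiderivative of f.
Check: d/dx[\frac{\sqrt{3} \left(6 \sqrt{2} \sqrt{6 x^{2} + 1} + 3 \sqrt{3} \sin{\left(\frac{x}{2} \right)}\right)}{12}] = \frac{24 \sqrt{6} x + 3 \sqrt{6 x^{2} + 1} \cos{\left(\frac{x}{2} \right)}}{8 \sqrt{6 x^{2} + 1}}, which equals f(x).
F(1/2) = \frac{3 \sin{\left(\frac{1}{4} \right)}}{4} + \frac{\sqrt{15}}{2}; F(-2) = - \frac{3 \sin{\left(1 \right)}}{4} + \frac{5 \sqrt{6}}{2}.
Integral = F(1/2) - F(-2) = - \frac{5 \sqrt{6}}{2} + \frac{3 \sin{\left(\frac{1}{4} \right)}}{4} + \frac{3 \sin{\left(1 \right)}}{4} + \frac{\sqrt{15}}{2}.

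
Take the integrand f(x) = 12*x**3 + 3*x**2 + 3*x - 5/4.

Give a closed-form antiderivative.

An antiderivative is F(x) = x*(12*x**3 + 4*x**2 + 6*x - 5)/4.

The integrand splits into summands that can be handled one at a time.
Check: d/dx[x*(12*x**3 + 4*x**2 + 6*x - 5)/4] = 12*x**3 + 3*x**2 + 3*x - 5/4 = f(x).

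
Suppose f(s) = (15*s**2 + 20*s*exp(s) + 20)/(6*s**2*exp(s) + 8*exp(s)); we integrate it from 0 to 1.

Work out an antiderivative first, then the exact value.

Differentiate the proposed F(s) back; it has to land on f(s) exactly.
F(s) = 5*log(3*s**2/2 + 2)/3 - 5*exp(-s)/2 is an antiderivative of f.
Check: d/ds[5*log(3*s**2/2 + 2)/3 - 5*exp(-s)/2] = (15*s**2 + 20*s*exp(s) + 20)/(6*s**2*exp(s) + 8*exp(s)) = f(s).
F(1) = -5*exp(-1)/2 + 5*log(7/2)/3; F(0) = -5/2 + 5*log(2)/3.
Integral = F(1) - F(0) = -5*log(2)/3 - 5*exp(-1)/2 + 5*log(7/2)/3 + 5/2.

Antiderivative: F(s) = 5*log(3*s**2/2 + 2)/3 - 5*exp(-s)/2; value = -5*log(2)/3 - 5*exp(-1)/2 + 5*log(7/2)/3 + 5/2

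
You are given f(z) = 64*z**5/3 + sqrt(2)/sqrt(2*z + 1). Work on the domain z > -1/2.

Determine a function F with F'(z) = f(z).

Integrate term by term and add the pieces.
Check: d/dz[32*z**6/9 + sqrt(2)*sqrt(2*z + 1)] = (64*z**5*sqrt(2*z + 1) + 3*sqrt(2))/(3*sqrt(2*z + 1)), which equals f(z).

An antiderivative is F(z) = 32*z**6/9 + sqrt(2)*sqrt(2*z + 1).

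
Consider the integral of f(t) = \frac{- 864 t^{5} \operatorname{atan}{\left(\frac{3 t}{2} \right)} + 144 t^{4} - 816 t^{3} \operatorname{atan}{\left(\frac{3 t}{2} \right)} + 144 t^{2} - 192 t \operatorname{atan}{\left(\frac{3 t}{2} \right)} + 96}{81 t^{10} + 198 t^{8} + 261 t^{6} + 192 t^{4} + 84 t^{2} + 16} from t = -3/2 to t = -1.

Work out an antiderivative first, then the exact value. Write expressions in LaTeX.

f has the shape u'v + uv' for u = \frac{16}{3 \left(2 t^{4} + 2 t^{2} + \frac{4}{3}\right)} and v = \operatorname{atan}{\left(\frac{3 t}{2} \right)} — it is the derivative of the product u*v.
F(t) = \frac{16 \operatorname{atan}{\left(\frac{3 t}{2} \right)}}{6 t^{4} + 6 t^{2} + 4} is an antiderivative of f.
Check: d/dt[\frac{16 \operatorname{atan}{\left(\frac{3 t}{2} \right)}}{6 t^{4} + 6 t^{2} + 4}] = \frac{- 864 t^{5} \operatorname{atan}{\left(\frac{3 t}{2} \right)} + 144 t^{4} - 816 t^{3} \operatorname{atan}{\left(\frac{3 t}{2} \right)} + 144 t^{2} - 192 t \operatorname{atan}{\left(\frac{3 t}{2} \right)} + 96}{81 t^{10} + 198 t^{8} + 261 t^{6} + 192 t^{4} + 84 t^{2} + 16} = f(t).
F(-1) = - \operatorname{atan}{\left(\frac{3}{2} \right)}; F(-3/2) = - \frac{128 \operatorname{atan}{\left(\frac{9}{4} \right)}}{383}.
Integral = F(-1) - F(-3/2) = - \operatorname{atan}{\left(\frac{3}{2} \right)} + \frac{128 \operatorname{atan}{\left(\frac{9}{4} \right)}}{383}.

Antiderivative: F(t) = \frac{16 \operatorname{atan}{\left(\frac{3 t}{2} \right)}}{6 t^{4} + 6 t^{2} + 4}; value = - \operatorname{atan}{\left(\frac{3}{2} \right)} + \frac{128 \operatorname{atan}{\left(\frac{9}{4} \right)}}{383}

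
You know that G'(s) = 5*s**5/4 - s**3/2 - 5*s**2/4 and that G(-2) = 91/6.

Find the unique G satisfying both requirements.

Integrate term by term and add the pieces.
A general antiderivative is 5*s**6/24 - s**4/8 - 5*s**3/12 + C.
The condition gives C = 91/6 - (44/3) = 1/2.
So G(s) = 5*s**6/24 - s**4/8 - 5*s**3/12 + 1/2.
Check: d/ds[5*s**6/24 - s**4/8 - 5*s**3/12 + 1/2] = 5*s**5/4 - s**3/2 - 5*s**2/4 = G'(s).

G(s) = 5*s**6/24 - s**4/8 - 5*s**3/12 + 1/2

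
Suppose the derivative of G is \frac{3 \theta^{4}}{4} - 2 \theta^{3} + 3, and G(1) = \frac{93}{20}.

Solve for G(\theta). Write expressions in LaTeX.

G(\theta) = \frac{3 \theta^{5} - 10 \theta^{4} + 60 \theta + 40}{20}

Integrate term by term and add the pieces.
A general antiderivative is \frac{3 \theta^{5}}{20} - \frac{\theta^{4}}{2} + 3 \theta + C.
The condition gives C = \frac{93}{20} - (\frac{53}{20}) = 2.
So G(\theta) = \frac{3 \theta^{5} - 10 \theta^{4} + 60 \theta + 40}{20}.
Check: d/d\theta[\frac{3 \theta^{5} - 10 \theta^{4} + 60 \theta + 40}{20}] = \frac{3 \theta^{4}}{4} - 2 \theta^{3} + 3 = G'(\theta).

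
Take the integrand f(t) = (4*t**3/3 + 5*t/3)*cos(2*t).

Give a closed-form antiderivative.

An antiderivative is F(t) = (8*t**3*sin(2*t) + 12*t**2*cos(2*t) - 2*t*sin(2*t) - cos(2*t))/12.

Since d/dt undoes antidifferentiation here, F'(t) = f(t) is required of F(t).
Check: d/dt[(8*t**3*sin(2*t) + 12*t**2*cos(2*t) - 2*t*sin(2*t) - cos(2*t))/12] = 4*t**3*cos(2*t)/3 + 5*t*cos(2*t)/3, which equals f(t).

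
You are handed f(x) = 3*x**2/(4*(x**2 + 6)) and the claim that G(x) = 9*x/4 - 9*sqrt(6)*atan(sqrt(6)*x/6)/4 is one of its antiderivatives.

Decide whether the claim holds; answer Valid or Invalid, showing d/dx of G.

d/dx[G] = 9*x**2/(4*x**2 + 24)
d/dx[G] - f(x) = 3*x**2/(2*x**2 + 12) != 0.

Invalid: d/dx[G] - f = 3*x**2/(2*x**2 + 12), which is not 0.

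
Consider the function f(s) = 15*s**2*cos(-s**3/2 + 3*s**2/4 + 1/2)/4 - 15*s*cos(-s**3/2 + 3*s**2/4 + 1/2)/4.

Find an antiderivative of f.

f matches the chain-rule pattern g'(h)*h' with inner function h(s) = -s**3/2 + 3*s**2/4 + 1/2; substituting u = h(s) collapses the integral.
Check: d/ds[-5*sin(-s**3/2 + 3*s**2/4 + 1/2)/2] = 15*s**2*cos(-s**3/2 + 3*s**2/4 + 1/2)/4 - 15*s*cos(-s**3/2 + 3*s**2/4 + 1/2)/4 = f(s).

An antiderivative is F(s) = -5*sin(-s**3/2 + 3*s**2/4 + 1/2)/2.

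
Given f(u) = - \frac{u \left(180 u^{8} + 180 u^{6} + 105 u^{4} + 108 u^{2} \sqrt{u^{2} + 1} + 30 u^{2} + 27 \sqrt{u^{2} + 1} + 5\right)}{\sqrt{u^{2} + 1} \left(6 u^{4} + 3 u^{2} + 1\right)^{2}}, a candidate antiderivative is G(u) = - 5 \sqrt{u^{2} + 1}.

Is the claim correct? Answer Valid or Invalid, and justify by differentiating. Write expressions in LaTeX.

Invalid: d/du[G] - f = \frac{108 u^{3} + 27 u}{36 u^{8} + 36 u^{6} + 21 u^{4} + 6 u^{2} + 1}, which is not 0.

d/du[G] = - \frac{5 u}{\sqrt{u^{2} + 1}}
d/du[G] - f(u) = \frac{108 u^{3} + 27 u}{36 u^{8} + 36 u^{6} + 21 u^{4} + 6 u^{2} + 1} != 0.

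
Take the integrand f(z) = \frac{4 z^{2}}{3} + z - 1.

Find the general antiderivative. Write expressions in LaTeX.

F(z) = \frac{z \left(8 z^{2} + 9 z - 18\right)}{18} + C

The integrand splits into summands that can be handled one at a time.
Check: d/dz[\frac{z \left(8 z^{2} + 9 z - 18\right)}{18}] = \frac{4 z^{2}}{3} + z - 1 = f(z).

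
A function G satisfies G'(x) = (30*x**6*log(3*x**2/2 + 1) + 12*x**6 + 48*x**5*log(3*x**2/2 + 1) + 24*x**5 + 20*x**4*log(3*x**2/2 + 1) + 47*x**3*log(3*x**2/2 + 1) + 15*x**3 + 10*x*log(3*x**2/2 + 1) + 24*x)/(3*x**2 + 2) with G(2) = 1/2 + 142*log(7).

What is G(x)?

G(x) = (4*x**5*log(3*x**2/2 + 1) + 8*x**4*log(3*x**2/2 + 1) + 5*x**2*log(3*x**2/2 + 1) + 8*log(3*x**2/2 + 1) + 1)/2

Recognize the product-rule pattern: G'(x) = u'v + uv' with u = 2*x**5 + 4*x**4 + 5*x**2/2 + 4, v = log(3*x**2/2 + 1), so integration by parts undoes it.
A general antiderivative is -2*(-x**5 - 2*x**4 - 5*x**2/4 - 2)*log(3*x**2/2 + 1) + C.
The condition gives C = 1/2 + 142*log(7) - (142*log(7)) = 1/2.
So G(x) = (4*x**5*log(3*x**2/2 + 1) + 8*x**4*log(3*x**2/2 + 1) + 5*x**2*log(3*x**2/2 + 1) + 8*log(3*x**2/2 + 1) + 1)/2.
Check: d/dx[(4*x**5*log(3*x**2/2 + 1) + 8*x**4*log(3*x**2/2 + 1) + 5*x**2*log(3*x**2/2 + 1) + 8*log(3*x**2/2 + 1) + 1)/2] = (30*x**6*log(3*x**2/2 + 1) + 12*x**6 + 48*x**5*log(3*x**2/2 + 1) + 24*x**5 + 20*x**4*log(3*x**2/2 + 1) + 47*x**3*log(3*x**2/2 + 1) + 15*x**3 + 10*x*log(3*x**2/2 + 1) + 24*x)/(3*x**2 + 2) = G'(x).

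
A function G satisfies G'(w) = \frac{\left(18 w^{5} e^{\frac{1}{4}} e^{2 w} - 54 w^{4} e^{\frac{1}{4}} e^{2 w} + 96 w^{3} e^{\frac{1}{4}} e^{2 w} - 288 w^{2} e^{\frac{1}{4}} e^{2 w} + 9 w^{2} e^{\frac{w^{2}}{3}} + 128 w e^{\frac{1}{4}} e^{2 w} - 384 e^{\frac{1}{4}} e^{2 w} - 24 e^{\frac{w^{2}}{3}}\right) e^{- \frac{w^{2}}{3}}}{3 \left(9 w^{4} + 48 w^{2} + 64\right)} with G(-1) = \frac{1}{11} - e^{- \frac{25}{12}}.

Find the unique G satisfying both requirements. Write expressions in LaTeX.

G(w) = - \frac{3 w^{2} e^{\frac{1}{4}} e^{2 w} e^{- \frac{w^{2}}{3}} + w + 8 e^{\frac{1}{4}} e^{2 w} e^{- \frac{w^{2}}{3}}}{3 w^{2} + 8}

Recover the given G'(w) by differentiating a candidate G(w); any mismatch rules it out.
A general antiderivative is - \frac{w}{2 \left(\frac{3 w^{2}}{2} + 4\right)} - e^{- \frac{w^{2}}{3} + 2 w + \frac{1}{4}} + C.
The condition gives C = \frac{1}{11} - e^{- \frac{25}{12}} - (\frac{1}{11} - e^{- \frac{25}{12}}) = 0.
So G(w) = - \frac{3 w^{2} e^{\frac{1}{4}} e^{2 w} e^{- \frac{w^{2}}{3}} + w + 8 e^{\frac{1}{4}} e^{2 w} e^{- \frac{w^{2}}{3}}}{3 w^{2} + 8}.
Check: d/dw[- \frac{3 w^{2} e^{\frac{1}{4}} e^{2 w} e^{- \frac{w^{2}}{3}} + w + 8 e^{\frac{1}{4}} e^{2 w} e^{- \frac{w^{2}}{3}}}{3 w^{2} + 8}] = \frac{18 w^{5} e^{\frac{1}{4}} e^{2 w} - 54 w^{4} e^{\frac{1}{4}} e^{2 w} + 96 w^{3} e^{\frac{1}{4}} e^{2 w} - 288 w^{2} e^{\frac{1}{4}} e^{2 w} + 9 w^{2} e^{\frac{w^{2}}{3}} + 128 w e^{\frac{1}{4}} e^{2 w} - 384 e^{\frac{1}{4}} e^{2 w} - 24 e^{\frac{w^{2}}{3}}}{27 w^{4} e^{\frac{w^{2}}{3}} + 144 w^{2} e^{\frac{w^{2}}{3}} + 192 e^{\frac{w^{2}}{3}}}, which equals G'(w).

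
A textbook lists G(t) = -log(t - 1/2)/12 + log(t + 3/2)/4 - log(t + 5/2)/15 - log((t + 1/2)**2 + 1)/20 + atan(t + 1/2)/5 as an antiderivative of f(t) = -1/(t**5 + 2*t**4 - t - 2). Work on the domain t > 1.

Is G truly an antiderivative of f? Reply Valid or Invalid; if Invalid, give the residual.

Invalid: d/dt[G] - f = (80*t**4 + 208*t**3 + 136*t**2 + 42*t - 11)/(32*t**10 + 208*t**9 + 496*t**8 + 552*t**7 + 250*t**6 - 263*t**5 - 646*t**4 - 552*t**3 - 282*t**2 + 55*t + 150), which is not 0.

d/dt[G] = -32/(32*t**5 + 144*t**4 + 208*t**3 + 136*t**2 + 10*t - 75)
d/dt[G] - f(t) = (80*t**4 + 208*t**3 + 136*t**2 + 42*t - 11)/(32*t**10 + 208*t**9 + 496*t**8 + 552*t**7 + 250*t**6 - 263*t**5 - 646*t**4 - 552*t**3 - 282*t**2 + 55*t + 150) != 0.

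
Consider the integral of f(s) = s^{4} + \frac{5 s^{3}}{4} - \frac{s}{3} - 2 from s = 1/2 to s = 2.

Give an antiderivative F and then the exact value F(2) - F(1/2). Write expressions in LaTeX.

Integrate term by term and add the pieces.
F(s) = \frac{s \left(48 s^{4} + 75 s^{3} - 40 s - 480\right)}{240} is an antiderivative of f.
Check: d/ds[\frac{s \left(48 s^{4} + 75 s^{3} - 40 s - 480\right)}{240}] = s^{4} + \frac{5 s^{3}}{4} - \frac{s}{3} - 2 = f(s).
F(2) = \frac{101}{15}; F(1/2) = - \frac{3901}{3840}.
Integral = F(2) - F(1/2) = \frac{9919}{1280}.

Antiderivative: F(s) = \frac{s \left(48 s^{4} + 75 s^{3} - 40 s - 480\right)}{240}; value = \frac{9919}{1280}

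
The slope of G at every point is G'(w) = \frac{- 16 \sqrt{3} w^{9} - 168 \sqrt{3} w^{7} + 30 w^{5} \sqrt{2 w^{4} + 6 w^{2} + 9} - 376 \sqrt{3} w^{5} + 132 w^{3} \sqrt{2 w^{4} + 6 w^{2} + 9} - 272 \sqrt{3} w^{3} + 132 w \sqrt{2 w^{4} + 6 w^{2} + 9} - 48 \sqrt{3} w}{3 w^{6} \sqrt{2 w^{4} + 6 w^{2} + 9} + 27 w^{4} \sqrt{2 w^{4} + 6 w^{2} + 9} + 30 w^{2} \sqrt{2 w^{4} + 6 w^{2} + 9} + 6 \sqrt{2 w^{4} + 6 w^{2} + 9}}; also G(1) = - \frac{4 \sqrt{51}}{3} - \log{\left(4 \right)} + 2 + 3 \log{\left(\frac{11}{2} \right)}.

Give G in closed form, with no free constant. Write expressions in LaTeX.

G(w) = \frac{- 4 \sqrt{3} \sqrt{2 w^{4} + 6 w^{2} + 9} - 3 \log{\left(2 w^{2} + 2 \right)} + 9 \log{\left(\frac{w^{4}}{2} + 4 w^{2} + 1 \right)} + 6}{3}

Any candidate G(w) must reproduce the stated G'(w) exactly.
A general antiderivative is - 4 \sqrt{\frac{2 w^{4}}{3} + 2 w^{2} + 3} - \log{\left(2 w^{2} + 2 \right)} + 3 \log{\left(\frac{w^{4}}{2} + 4 w^{2} + 1 \right)} + C.
The condition gives C = - \frac{4 \sqrt{51}}{3} - \log{\left(4 \right)} + 2 + 3 \log{\left(\frac{11}{2} \right)} - (- \frac{4 \sqrt{51}}{3} - \log{\left(4 \right)} + 3 \log{\left(\frac{11}{2} \right)}) = 2.
So G(w) = \frac{- 4 \sqrt{3} \sqrt{2 w^{4} + 6 w^{2} + 9} - 3 \log{\left(2 w^{2} + 2 \right)} + 9 \log{\left(\frac{w^{4}}{2} + 4 w^{2} + 1 \right)} + 6}{3}.
Check: d/dw[\frac{- 4 \sqrt{3} \sqrt{2 w^{4} + 6 w^{2} + 9} - 3 \log{\left(2 w^{2} + 2 \right)} + 9 \log{\left(\frac{w^{4}}{2} + 4 w^{2} + 1 \right)} + 6}{3}] = \frac{- 16 \sqrt{3} w^{9} - 168 \sqrt{3} w^{7} + 30 w^{5} \sqrt{2 w^{4} + 6 w^{2} + 9} - 376 \sqrt{3} w^{5} + 132 w^{3} \sqrt{2 w^{4} + 6 w^{2} + 9} - 272 \sqrt{3} w^{3} + 132 w \sqrt{2 w^{4} + 6 w^{2} + 9} - 48 \sqrt{3} w}{3 w^{6} \sqrt{2 w^{4} + 6 w^{2} + 9} + 27 w^{4} \sqrt{2 w^{4} + 6 w^{2} + 9} + 30 w^{2} \sqrt{2 w^{4} + 6 w^{2} + 9} + 6 \sqrt{2 w^{4} + 6 w^{2} + 9}} = G'(w).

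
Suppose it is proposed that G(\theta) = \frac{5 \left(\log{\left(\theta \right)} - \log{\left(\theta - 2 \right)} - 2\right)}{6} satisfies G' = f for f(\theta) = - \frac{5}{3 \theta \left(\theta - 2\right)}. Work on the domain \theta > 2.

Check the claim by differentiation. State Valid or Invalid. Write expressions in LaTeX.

d/d\theta[G] = - \frac{5}{3 \theta^{2} - 6 \theta}
This equals f(\theta) exactly, so the claim holds.

Valid: G'(\theta) = f(\theta).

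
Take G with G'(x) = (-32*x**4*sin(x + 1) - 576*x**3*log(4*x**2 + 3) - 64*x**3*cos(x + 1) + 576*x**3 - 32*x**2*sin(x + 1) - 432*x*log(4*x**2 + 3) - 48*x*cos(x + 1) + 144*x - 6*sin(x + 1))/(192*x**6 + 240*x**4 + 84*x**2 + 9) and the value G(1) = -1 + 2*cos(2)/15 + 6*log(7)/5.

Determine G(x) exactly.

G'(x) has the shape u'v + uv' for u = -1/(2*x**2 + 1/2) and v = -3*log(4*x**2 + 3) - cos(x + 1)/3 — it is the derivative of the product u*v.
A general antiderivative is -(-3*log(4*x**2 + 3) - cos(x + 1)/3)/(2*x**2 + 1/2) + C.
The condition gives C = -1 + 2*cos(2)/15 + 6*log(7)/5 - (2*cos(2)/15 + 6*log(7)/5) = -1.
So G(x) = (-12*x**2 + 18*log(4*x**2 + 3) + 2*cos(x + 1) - 3)/(12*x**2 + 3).
Check: d/dx[(-12*x**2 + 18*log(4*x**2 + 3) + 2*cos(x + 1) - 3)/(12*x**2 + 3)] = (-32*x**4*sin(x + 1) - 576*x**3*log(4*x**2 + 3) - 64*x**3*cos(x + 1) + 576*x**3 - 32*x**2*sin(x + 1) - 432*x*log(4*x**2 + 3) - 48*x*cos(x + 1) + 144*x - 6*sin(x + 1))/(192*x**6 + 240*x**4 + 84*x**2 + 9) = G'(x).

G(x) = (-12*x**2 + 18*log(4*x**2 + 3) + 2*cos(x + 1) - 3)/(12*x**2 + 3)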